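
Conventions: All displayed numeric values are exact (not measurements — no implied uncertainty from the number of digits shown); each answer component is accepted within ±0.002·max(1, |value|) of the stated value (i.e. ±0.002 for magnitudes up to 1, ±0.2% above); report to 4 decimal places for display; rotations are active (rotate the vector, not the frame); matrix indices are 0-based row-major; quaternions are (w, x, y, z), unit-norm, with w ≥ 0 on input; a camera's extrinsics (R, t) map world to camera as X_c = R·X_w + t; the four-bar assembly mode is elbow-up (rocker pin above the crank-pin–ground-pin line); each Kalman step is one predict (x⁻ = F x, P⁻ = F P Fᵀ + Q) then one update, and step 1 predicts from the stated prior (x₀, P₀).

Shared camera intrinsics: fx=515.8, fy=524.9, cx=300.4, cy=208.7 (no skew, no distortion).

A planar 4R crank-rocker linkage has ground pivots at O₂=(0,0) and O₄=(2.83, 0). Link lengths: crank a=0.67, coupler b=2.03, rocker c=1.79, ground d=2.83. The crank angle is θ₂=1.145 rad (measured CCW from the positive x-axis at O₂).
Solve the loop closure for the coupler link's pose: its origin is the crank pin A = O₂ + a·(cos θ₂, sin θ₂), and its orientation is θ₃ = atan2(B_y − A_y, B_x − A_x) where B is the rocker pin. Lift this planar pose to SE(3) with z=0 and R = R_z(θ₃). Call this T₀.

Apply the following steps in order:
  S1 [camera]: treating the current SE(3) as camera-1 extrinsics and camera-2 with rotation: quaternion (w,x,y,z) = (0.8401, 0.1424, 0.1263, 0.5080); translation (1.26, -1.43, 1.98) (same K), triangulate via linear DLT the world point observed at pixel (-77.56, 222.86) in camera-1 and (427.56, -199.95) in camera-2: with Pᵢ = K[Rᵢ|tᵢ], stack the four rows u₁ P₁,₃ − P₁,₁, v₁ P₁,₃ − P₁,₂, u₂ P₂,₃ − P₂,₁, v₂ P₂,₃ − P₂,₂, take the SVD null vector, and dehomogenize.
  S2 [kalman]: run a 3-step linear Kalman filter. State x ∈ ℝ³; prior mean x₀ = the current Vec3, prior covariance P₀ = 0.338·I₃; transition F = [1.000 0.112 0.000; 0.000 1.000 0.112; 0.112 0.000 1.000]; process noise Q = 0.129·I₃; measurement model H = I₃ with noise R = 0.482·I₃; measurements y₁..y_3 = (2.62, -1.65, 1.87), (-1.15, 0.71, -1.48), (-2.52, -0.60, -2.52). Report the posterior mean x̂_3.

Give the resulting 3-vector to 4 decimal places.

source (fourbar_fk): coupler pose = R=[0.8708 -0.4917 0.0000; 0.4917 0.8708 0.0000; 0.0000 0.0000 1.0000], t=(0.2767, 0.6102, 0.0000)
after S1 (triangulate): (-1.6091, 0.2609, 1.7095)
after S2 (kf_track): (-1.3176, -0.3351, -0.9231)

result = (-1.3176, -0.3351, -0.9231)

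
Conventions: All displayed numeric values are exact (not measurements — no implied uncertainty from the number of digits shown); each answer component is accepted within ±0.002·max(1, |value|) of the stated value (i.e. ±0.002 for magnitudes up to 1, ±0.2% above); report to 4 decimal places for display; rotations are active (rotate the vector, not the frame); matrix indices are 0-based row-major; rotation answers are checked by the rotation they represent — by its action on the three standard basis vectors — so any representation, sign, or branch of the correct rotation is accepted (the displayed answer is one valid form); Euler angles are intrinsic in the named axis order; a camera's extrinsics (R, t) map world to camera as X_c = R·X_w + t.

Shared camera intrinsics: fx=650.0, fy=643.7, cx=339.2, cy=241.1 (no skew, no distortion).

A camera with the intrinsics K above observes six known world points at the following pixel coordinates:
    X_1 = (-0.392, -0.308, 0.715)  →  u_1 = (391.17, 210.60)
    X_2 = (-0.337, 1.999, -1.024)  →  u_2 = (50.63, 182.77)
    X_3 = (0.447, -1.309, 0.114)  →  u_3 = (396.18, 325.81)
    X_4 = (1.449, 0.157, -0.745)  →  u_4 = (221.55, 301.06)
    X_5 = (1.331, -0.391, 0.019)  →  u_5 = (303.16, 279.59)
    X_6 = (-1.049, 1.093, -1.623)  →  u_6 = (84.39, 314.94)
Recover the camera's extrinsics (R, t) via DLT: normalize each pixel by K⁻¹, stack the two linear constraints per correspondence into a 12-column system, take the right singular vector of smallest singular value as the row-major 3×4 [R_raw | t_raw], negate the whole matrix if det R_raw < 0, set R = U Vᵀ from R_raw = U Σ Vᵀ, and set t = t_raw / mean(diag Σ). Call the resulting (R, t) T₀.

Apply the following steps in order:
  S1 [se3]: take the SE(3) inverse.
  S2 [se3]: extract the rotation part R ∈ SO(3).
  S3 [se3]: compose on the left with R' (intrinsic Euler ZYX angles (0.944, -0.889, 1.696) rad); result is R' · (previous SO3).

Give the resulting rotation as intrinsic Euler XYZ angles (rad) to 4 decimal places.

rotation (euler_xyz) = (-0.6711, 0.6968, 0.5327)

source (pnp_recover): camera pose = R=[-0.3096 -0.7375 0.6002; 0.0861 -0.6504 -0.7547; 0.9469 -0.1820 0.2649], t=(-0.3000, 0.0900, 6.1001)
after S1 (invert_se3): R=[-0.3096 0.0861 0.9469; -0.7375 -0.6504 -0.1820; 0.6002 -0.7547 0.2649], t=(-5.8771, 0.9477, -1.3678)
after S2 (rot_of_se3): [-0.3096 0.0861 0.9469; -0.7375 -0.6504 -0.1820; 0.6002 -0.7547 0.2649]
after S3 (compose_so3): [0.6606 -0.3895 0.6418; 0.0540 0.8773 0.4769; -0.7488 -0.2804 0.6006]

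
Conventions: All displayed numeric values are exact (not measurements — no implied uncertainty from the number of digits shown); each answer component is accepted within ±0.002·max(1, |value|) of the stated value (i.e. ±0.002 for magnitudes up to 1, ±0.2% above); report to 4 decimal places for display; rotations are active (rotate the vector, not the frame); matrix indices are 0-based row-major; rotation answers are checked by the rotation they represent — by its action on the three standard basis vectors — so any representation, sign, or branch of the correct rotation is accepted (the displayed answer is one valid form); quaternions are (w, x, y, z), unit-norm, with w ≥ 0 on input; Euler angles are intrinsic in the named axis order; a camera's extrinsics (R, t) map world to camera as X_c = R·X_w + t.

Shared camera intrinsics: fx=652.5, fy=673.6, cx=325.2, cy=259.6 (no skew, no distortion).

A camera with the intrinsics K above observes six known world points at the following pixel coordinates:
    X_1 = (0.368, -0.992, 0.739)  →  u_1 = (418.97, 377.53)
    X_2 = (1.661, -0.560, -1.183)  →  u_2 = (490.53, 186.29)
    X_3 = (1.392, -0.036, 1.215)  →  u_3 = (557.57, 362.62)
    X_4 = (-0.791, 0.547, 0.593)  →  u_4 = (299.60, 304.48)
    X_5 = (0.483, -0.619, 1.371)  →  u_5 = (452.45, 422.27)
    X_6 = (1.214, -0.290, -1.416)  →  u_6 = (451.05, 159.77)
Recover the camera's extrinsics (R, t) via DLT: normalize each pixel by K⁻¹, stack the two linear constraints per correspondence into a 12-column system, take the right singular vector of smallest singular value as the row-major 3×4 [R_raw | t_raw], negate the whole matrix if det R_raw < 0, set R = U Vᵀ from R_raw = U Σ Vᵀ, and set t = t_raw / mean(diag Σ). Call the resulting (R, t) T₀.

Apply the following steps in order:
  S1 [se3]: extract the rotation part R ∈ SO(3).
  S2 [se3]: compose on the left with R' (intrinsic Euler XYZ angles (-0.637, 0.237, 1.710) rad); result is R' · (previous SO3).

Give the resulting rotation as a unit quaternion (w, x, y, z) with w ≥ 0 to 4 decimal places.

rotation (quat) = (0.2342, -0.6773, -0.4422, 0.5393)

source (pnp_recover): camera pose = R=[0.9854 -0.0069 0.1698; -0.1445 -0.5608 0.8153; 0.0896 -0.8279 -0.5536], t=(0.4700, 0.0701, 6.2710)
after S1 (rot_of_se3): [0.9854 -0.0069 0.1698; -0.1445 -0.5608 0.8153; 0.0896 -0.8279 -0.5536]
after S2 (compose_so3): [0.0272 0.3464 -0.9377; 0.8516 -0.4993 -0.1598; -0.5236 -0.7942 -0.3085]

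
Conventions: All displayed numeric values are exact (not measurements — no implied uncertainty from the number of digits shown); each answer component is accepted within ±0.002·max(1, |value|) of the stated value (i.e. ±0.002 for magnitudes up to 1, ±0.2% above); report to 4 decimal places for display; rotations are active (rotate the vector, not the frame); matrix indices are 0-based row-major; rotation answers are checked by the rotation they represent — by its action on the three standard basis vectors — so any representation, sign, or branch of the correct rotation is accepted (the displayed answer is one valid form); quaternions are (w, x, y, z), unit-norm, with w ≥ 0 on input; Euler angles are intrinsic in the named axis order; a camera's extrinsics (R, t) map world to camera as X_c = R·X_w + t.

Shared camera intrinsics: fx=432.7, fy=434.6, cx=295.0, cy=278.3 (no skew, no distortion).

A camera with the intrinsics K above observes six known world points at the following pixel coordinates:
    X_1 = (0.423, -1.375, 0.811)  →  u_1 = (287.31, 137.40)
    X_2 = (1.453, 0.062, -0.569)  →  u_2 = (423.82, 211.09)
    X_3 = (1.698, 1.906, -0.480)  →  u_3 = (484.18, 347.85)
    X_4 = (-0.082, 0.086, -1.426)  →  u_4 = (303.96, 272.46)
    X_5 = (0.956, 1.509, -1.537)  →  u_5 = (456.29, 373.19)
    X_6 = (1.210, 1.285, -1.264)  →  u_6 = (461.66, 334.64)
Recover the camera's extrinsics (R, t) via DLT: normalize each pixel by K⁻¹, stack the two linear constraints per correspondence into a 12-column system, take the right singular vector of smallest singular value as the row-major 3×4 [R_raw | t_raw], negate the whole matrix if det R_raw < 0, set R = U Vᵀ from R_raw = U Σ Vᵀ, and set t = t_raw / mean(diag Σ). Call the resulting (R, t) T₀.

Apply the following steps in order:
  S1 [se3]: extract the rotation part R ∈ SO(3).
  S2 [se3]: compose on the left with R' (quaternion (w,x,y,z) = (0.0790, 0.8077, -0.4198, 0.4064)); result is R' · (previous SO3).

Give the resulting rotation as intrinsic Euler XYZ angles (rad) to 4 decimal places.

source (pnp_recover): camera pose = R=[0.9359 0.3453 -0.0703; -0.3522 0.9222 -0.1598; 0.0096 0.1743 0.9847], t=(0.0298, -0.3902, 5.4103)
after S1 (rot_of_se3): [0.9359 0.3453 -0.0703; -0.3522 0.9222 -0.1598; 0.0096 0.1743 0.9847]
after S2 (compose_so3): [0.5641 -0.4722 0.6774; -0.3554 -0.8793 -0.3170; 0.7454 -0.0619 -0.6638]

rotation (euler_xyz) = (2.6960, 0.7442, 0.6970)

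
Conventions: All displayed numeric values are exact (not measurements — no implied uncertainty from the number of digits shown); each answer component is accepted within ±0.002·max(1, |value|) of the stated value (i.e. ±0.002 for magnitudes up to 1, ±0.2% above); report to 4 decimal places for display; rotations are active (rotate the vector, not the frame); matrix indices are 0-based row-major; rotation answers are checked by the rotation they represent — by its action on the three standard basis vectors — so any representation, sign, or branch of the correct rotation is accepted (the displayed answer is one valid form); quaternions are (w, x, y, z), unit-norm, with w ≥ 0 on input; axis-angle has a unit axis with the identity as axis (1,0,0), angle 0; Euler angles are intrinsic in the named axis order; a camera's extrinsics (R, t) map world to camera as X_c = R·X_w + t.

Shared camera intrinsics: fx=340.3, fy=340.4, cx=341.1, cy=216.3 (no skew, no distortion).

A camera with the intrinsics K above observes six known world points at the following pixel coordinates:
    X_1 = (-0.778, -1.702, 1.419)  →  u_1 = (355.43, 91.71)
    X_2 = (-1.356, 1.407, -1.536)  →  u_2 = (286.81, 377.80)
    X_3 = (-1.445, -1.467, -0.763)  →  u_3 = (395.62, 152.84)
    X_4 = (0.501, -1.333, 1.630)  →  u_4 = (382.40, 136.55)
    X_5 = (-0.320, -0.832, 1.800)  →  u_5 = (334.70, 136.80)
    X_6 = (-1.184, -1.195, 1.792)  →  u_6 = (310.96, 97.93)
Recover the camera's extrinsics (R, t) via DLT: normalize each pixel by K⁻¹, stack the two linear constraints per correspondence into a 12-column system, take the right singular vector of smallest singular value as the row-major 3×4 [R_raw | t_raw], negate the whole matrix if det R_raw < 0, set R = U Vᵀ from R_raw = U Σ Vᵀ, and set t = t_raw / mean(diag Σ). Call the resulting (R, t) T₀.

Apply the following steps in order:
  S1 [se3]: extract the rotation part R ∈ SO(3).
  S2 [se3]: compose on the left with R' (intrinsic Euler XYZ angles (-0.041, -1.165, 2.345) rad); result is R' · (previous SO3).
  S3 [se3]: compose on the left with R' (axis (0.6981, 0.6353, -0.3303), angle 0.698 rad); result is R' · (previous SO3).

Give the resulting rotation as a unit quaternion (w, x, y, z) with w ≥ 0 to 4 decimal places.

rotation (quat) = (0.2965, 0.0943, -0.1314, 0.9412)

source (pnp_recover): camera pose = R=[0.6894 -0.5769 -0.4382; 0.2469 0.7558 -0.6065; 0.6810 0.3099 0.6634], t=(0.4099, 0.3102, 5.6594)
after S1 (rot_of_se3): [0.6894 -0.5769 -0.4382; 0.2469 0.7558 -0.6065; 0.6810 0.3099 0.6634]
after S2 (compose_so3): [-0.8857 -0.3388 -0.3174; 0.3062 -0.9402 0.1492; -0.3490 0.0350 0.9365]
after S3 (compose_so3): [-0.8064 -0.5829 0.0996; 0.5334 -0.7897 -0.3032; 0.2554 -0.1914 0.9477]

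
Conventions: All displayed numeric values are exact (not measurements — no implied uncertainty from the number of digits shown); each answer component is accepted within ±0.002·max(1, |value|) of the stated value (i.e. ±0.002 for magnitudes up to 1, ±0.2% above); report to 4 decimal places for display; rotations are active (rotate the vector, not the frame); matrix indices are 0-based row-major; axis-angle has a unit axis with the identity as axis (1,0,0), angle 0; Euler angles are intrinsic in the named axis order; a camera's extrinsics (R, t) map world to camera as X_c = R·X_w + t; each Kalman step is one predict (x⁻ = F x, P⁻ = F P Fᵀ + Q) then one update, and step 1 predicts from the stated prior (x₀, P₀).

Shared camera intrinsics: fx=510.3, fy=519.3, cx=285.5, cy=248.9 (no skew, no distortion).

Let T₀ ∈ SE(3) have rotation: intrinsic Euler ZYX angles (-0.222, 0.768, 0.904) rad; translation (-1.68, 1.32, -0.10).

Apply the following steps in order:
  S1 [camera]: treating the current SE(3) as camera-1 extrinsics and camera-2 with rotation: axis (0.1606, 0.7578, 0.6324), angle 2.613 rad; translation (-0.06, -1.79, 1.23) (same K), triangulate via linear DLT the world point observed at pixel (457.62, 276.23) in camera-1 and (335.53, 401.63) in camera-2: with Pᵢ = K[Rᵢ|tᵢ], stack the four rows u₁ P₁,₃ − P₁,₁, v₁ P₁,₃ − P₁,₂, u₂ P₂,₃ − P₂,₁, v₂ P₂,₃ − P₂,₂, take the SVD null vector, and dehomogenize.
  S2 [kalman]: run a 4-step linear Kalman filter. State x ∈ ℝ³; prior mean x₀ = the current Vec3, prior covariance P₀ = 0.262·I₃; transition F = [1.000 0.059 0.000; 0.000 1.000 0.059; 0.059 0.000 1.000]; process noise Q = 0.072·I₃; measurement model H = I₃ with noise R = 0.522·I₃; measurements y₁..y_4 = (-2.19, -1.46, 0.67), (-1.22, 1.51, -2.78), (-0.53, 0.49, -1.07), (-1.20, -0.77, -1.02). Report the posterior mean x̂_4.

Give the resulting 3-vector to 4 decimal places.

result = (-0.7984, 0.1043, -0.6493)

after S1 (triangulate): (0.9425, 1.2000, 1.9835)
after S2 (kf_track): (-0.7984, 0.1043, -0.6493)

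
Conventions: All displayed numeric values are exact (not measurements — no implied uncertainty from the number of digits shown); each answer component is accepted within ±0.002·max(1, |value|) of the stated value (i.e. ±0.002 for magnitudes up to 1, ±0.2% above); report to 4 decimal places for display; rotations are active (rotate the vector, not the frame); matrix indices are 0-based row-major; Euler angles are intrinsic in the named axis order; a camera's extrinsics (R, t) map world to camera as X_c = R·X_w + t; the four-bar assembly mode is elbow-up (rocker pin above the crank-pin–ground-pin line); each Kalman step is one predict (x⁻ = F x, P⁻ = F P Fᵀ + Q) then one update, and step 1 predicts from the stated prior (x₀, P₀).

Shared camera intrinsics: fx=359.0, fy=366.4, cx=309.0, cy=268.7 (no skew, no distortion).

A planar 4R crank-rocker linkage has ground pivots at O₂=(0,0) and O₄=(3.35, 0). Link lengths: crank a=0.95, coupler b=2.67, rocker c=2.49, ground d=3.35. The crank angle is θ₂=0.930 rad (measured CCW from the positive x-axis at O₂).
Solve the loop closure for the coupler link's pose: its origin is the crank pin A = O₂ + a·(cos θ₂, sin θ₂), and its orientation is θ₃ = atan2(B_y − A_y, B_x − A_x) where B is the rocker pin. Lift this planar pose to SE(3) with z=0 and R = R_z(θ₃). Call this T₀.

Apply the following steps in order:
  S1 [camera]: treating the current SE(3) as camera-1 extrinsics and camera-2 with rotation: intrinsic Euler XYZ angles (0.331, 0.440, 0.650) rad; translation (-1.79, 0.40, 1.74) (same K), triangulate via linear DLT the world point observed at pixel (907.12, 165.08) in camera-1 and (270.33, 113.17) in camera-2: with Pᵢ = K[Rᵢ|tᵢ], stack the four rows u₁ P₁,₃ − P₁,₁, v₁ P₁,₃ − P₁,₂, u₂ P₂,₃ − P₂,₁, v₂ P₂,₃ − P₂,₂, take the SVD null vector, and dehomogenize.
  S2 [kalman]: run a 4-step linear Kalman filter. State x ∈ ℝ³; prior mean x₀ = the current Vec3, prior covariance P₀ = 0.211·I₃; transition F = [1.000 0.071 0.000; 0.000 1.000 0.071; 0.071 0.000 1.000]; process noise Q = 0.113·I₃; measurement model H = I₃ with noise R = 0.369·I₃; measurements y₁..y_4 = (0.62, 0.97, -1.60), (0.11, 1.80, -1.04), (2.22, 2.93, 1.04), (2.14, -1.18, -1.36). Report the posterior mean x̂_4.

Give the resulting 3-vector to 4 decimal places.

result = (1.5892, 0.4159, -0.4158)

source (fourbar_fk): coupler pose = R=[0.7903 -0.6128 0.0000; 0.6128 0.7903 0.0000; 0.0000 0.0000 1.0000], t=(0.5679, 0.7615, 0.0000)
after S1 (triangulate): (0.3364, -1.6163, 1.0949)
after S2 (kf_track): (1.5892, 0.4159, -0.4158)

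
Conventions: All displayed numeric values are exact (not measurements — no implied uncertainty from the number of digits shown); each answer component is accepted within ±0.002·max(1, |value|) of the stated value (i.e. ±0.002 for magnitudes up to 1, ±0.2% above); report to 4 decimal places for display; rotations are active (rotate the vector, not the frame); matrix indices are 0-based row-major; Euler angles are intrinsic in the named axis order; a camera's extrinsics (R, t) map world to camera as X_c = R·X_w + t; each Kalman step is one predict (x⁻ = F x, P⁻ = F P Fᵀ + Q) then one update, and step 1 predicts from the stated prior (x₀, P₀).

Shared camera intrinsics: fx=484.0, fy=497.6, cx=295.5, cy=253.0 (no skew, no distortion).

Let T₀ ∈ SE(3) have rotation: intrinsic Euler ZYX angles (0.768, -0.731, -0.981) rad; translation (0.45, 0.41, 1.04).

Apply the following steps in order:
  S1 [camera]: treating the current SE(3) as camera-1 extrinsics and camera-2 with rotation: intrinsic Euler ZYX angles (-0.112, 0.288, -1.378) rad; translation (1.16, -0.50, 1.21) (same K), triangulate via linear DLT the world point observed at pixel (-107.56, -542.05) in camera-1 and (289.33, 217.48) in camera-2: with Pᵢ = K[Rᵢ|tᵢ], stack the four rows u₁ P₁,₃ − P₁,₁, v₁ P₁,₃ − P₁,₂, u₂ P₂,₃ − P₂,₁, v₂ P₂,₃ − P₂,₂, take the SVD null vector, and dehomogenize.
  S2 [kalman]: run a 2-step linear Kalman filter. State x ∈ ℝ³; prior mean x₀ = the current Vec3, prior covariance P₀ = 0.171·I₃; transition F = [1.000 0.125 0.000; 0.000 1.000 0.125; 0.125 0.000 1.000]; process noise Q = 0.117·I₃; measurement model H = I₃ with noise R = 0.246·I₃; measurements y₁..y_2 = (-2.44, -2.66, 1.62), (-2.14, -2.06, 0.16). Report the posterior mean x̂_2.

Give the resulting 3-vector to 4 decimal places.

result = (-2.3504, -2.0961, 0.4282)

after S1 (triangulate): (-1.8469, -1.8642, 0.4744)
after S2 (kf_track): (-2.3504, -2.0961, 0.4282)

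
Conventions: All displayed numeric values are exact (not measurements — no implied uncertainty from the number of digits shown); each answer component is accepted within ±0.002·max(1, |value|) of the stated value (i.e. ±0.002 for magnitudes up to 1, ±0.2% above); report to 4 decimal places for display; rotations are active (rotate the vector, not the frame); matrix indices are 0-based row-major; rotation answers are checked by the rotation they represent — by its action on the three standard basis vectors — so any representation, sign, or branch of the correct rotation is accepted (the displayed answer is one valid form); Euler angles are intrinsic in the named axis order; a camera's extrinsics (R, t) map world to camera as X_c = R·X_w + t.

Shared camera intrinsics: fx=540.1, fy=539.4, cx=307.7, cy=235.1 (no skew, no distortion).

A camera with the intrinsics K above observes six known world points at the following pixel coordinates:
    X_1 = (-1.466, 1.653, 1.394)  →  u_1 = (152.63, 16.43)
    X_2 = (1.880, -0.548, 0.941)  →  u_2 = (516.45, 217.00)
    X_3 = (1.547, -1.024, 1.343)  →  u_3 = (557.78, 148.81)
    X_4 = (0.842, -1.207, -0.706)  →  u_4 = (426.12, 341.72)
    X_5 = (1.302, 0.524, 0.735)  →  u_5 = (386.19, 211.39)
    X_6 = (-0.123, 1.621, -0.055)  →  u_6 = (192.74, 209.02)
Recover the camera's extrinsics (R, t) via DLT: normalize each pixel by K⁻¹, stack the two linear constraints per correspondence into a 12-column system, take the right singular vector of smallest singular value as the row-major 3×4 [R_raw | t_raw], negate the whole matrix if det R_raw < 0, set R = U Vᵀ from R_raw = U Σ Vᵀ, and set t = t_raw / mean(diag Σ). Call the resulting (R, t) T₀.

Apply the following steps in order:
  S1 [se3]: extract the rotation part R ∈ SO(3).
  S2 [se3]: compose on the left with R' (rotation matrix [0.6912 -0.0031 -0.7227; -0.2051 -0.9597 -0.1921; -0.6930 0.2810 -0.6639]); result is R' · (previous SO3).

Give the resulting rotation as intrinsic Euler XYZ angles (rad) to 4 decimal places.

source (pnp_recover): camera pose = R=[0.7393 -0.5179 0.4303; 0.5286 0.0504 -0.8474; 0.4171 0.8540 0.3110], t=(-0.2201, -0.3300, 4.1986)
after S1 (rot_of_se3): [0.7393 -0.5179 0.4303; 0.5286 0.0504 -0.8474; 0.4171 0.8540 0.3110]
after S2 (compose_so3): [0.2079 -0.9752 0.0753; -0.7390 -0.1062 0.6652; -0.6408 -0.1939 -0.7428]

rotation (euler_xyz) = (-2.4113, 0.0753, 1.3607)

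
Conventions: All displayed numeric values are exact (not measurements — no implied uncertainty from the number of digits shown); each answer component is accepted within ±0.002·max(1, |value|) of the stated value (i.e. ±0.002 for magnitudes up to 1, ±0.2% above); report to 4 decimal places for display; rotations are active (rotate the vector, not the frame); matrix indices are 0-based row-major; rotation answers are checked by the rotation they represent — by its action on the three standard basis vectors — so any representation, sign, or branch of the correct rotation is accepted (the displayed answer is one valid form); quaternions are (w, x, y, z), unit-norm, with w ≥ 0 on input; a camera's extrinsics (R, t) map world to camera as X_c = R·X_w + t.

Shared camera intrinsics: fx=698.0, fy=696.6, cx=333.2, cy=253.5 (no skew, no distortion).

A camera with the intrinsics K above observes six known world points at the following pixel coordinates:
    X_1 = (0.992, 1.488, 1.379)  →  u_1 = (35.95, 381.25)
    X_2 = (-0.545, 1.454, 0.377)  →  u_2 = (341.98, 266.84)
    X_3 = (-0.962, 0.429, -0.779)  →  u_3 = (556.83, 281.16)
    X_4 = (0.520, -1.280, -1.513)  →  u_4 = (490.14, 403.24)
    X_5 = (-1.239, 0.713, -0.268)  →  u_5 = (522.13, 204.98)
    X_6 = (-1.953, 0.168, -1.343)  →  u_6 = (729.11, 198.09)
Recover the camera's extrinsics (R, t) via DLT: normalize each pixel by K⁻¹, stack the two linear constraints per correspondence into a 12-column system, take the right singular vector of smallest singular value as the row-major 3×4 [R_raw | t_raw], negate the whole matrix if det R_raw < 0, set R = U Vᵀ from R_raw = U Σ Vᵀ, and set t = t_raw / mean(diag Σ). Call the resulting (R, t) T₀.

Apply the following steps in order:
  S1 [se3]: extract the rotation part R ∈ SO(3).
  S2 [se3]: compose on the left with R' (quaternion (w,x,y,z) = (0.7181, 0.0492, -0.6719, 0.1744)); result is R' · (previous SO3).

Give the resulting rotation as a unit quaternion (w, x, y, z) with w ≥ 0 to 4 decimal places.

source (pnp_recover): camera pose = R=[-0.5539 -0.1587 -0.8173; 0.7851 0.2271 -0.5762; 0.2770 -0.9609 -0.0011], t=(0.2801, 0.3800, 4.9895)
after S1 (rot_of_se3): [-0.5539 -0.1587 -0.8173; 0.7851 0.2271 -0.5762; 0.2770 -0.9609 -0.0011]
after S2 (compose_so3): [-0.5312 0.8331 0.1539; 0.5469 0.4760 -0.6887; -0.6470 -0.2817 -0.7085]

rotation (quat) = (0.2430, 0.4187, 0.8240, -0.2944)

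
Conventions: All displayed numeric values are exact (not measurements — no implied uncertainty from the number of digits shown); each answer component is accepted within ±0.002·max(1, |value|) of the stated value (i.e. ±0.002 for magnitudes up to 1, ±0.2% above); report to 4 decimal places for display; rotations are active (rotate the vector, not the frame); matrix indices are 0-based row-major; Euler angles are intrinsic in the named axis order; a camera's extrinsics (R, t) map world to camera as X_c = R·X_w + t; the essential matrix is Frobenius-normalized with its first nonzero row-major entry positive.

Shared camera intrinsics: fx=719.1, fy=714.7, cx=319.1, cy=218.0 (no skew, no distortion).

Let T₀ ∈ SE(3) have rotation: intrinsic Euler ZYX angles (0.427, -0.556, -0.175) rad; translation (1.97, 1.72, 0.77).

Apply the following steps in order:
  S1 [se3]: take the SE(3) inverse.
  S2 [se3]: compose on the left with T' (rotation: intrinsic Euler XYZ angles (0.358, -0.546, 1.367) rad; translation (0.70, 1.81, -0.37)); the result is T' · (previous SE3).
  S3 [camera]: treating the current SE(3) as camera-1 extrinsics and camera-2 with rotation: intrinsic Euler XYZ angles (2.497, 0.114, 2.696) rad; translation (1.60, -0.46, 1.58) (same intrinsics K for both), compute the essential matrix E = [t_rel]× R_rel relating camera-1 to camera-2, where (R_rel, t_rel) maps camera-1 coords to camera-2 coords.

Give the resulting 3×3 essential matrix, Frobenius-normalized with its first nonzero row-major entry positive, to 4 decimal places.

after S1 (invert_se3): R=[0.7731 0.3518 0.5278; -0.3242 0.9344 -0.1479; -0.5452 -0.0568 0.8364], t=(-2.5345, -0.8546, 0.5276)
after S2 (compose_se3): R=[0.6881 -0.6917 -0.2193; 0.7247 0.6703 0.1598; 0.0364 -0.2689 0.9625], t=(0.7029, -0.8936, -0.7204)
after S3 (essential): [0.0885 -0.0953 -0.2965; 0.4966 -0.0905 -0.4103; 0.4900 0.2081 0.4342]

matrix = [0.0885 -0.0953 -0.2965; 0.4966 -0.0905 -0.4103; 0.4900 0.2081 0.4342]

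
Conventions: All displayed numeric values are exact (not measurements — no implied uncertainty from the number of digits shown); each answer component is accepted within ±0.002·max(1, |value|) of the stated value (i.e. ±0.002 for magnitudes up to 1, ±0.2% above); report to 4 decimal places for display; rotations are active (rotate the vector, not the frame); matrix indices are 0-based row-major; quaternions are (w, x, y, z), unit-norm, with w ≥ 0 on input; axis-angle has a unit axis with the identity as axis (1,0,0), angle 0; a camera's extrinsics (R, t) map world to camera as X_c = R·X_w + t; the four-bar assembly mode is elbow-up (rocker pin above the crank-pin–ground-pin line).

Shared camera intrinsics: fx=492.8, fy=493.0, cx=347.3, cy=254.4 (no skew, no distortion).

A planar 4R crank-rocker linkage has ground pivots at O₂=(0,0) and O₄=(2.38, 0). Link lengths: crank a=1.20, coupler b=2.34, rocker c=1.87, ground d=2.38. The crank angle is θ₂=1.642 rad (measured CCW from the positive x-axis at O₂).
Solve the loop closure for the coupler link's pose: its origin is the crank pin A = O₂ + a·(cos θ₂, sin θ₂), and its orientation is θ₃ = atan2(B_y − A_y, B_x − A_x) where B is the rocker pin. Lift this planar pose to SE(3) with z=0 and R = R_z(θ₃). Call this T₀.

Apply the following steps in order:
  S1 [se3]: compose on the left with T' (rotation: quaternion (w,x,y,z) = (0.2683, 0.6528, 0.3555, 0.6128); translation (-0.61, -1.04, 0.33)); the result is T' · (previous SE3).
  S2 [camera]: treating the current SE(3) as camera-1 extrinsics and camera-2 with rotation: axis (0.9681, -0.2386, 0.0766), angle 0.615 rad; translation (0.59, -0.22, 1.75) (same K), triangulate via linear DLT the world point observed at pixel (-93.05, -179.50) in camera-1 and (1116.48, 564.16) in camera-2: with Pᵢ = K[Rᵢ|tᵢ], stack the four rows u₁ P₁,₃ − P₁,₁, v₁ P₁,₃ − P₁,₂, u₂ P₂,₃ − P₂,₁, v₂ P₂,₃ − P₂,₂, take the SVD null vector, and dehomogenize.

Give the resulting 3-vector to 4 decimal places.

result = (0.5884, 0.0575, -1.2520)

source (fourbar_fk): coupler pose = R=[0.9594 -0.2821 0.0000; 0.2821 0.9594 0.0000; 0.0000 0.0000 1.0000], t=(-0.0854, 1.1970, 0.0000)
after S1 (compose_se3): R=[0.0345 0.1309 0.9908; 0.5906 -0.8024 0.0854; 0.8062 0.5822 -0.1050], t=(-0.4477, -1.8298, 1.2188)
after S2 (triangulate): (0.5884, 0.0575, -1.2520)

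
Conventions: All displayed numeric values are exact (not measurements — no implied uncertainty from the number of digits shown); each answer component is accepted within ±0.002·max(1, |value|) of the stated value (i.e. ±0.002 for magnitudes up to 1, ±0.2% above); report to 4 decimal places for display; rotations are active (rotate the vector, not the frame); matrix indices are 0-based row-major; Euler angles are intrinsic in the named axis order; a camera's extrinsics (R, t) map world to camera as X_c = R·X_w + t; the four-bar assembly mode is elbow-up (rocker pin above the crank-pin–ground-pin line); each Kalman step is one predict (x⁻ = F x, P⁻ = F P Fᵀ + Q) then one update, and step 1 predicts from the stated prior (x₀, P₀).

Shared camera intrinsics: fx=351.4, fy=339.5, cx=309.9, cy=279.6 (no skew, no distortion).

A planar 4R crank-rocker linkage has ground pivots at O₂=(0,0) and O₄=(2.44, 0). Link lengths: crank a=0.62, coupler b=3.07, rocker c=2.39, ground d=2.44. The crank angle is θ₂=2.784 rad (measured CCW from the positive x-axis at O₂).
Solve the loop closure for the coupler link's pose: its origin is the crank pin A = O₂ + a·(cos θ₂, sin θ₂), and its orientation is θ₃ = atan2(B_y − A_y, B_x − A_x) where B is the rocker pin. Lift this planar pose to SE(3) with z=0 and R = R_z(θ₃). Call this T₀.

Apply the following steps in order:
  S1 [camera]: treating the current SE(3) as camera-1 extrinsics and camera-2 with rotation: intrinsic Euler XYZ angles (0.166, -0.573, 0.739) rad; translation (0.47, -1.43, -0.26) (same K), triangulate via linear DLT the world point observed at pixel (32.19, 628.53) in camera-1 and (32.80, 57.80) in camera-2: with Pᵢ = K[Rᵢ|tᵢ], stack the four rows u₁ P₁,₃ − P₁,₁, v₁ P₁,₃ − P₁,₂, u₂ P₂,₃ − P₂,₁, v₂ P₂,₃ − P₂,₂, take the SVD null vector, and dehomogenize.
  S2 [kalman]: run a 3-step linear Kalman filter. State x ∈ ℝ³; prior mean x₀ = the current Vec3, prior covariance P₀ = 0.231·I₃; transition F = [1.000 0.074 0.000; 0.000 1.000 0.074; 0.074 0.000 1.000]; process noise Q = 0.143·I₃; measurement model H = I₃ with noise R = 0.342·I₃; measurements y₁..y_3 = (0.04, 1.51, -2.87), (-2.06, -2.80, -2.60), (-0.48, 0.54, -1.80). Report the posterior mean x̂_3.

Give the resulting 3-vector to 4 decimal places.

result = (-0.7179, -0.2106, -1.8035)

source (fourbar_fk): coupler pose = R=[0.7428 -0.6695 0.0000; 0.6695 0.7428 0.0000; 0.0000 0.0000 1.0000], t=(-0.5808, 0.2170, 0.0000)
after S1 (triangulate): (0.4154, 1.1030, 1.2789)
after S2 (kf_track): (-0.7179, -0.2106, -1.8035)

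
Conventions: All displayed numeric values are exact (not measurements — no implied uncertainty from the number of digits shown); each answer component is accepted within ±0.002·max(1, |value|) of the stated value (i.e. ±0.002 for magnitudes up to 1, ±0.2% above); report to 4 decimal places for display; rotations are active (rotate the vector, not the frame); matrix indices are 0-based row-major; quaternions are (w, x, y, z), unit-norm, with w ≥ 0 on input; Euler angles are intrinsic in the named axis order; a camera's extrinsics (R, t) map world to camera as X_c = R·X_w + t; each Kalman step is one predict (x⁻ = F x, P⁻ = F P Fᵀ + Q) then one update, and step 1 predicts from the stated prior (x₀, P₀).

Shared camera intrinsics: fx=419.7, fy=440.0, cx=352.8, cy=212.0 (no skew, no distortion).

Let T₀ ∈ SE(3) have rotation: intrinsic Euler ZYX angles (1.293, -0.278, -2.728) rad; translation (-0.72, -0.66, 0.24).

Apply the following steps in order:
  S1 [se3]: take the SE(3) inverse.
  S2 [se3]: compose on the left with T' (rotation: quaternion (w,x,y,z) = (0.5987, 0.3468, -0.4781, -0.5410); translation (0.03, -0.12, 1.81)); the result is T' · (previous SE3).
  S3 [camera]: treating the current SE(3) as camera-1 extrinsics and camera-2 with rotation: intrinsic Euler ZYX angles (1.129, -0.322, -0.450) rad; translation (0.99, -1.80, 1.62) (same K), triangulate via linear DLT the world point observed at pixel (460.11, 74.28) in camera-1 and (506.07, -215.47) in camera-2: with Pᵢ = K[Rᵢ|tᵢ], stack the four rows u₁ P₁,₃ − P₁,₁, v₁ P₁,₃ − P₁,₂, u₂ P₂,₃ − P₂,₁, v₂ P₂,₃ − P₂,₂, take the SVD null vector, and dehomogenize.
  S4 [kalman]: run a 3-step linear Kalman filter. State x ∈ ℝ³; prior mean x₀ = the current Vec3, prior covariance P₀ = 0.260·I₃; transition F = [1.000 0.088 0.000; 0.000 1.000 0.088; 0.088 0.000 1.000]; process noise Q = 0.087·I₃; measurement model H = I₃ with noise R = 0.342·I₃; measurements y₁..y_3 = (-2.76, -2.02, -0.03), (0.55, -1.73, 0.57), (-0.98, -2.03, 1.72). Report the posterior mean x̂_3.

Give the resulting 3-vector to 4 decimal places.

result = (-0.8747, -1.6019, 0.8504)

after S1 (invert_se3): R=[0.2637 0.9247 0.2744; 0.9108 -0.1450 -0.3865; -0.3176 0.3519 -0.8805], t=(0.7343, 0.6528, 0.2149)
after S2 (compose_se3): R=[0.5778 -0.4187 0.7006; -0.1321 -0.8951 -0.4259; 0.8054 0.1535 -0.5725], t=(0.0015, -0.7037, 2.6286)
after S3 (triangulate): (-0.2147, -0.3771, 0.6821)
after S4 (kf_track): (-0.8747, -1.6019, 0.8504)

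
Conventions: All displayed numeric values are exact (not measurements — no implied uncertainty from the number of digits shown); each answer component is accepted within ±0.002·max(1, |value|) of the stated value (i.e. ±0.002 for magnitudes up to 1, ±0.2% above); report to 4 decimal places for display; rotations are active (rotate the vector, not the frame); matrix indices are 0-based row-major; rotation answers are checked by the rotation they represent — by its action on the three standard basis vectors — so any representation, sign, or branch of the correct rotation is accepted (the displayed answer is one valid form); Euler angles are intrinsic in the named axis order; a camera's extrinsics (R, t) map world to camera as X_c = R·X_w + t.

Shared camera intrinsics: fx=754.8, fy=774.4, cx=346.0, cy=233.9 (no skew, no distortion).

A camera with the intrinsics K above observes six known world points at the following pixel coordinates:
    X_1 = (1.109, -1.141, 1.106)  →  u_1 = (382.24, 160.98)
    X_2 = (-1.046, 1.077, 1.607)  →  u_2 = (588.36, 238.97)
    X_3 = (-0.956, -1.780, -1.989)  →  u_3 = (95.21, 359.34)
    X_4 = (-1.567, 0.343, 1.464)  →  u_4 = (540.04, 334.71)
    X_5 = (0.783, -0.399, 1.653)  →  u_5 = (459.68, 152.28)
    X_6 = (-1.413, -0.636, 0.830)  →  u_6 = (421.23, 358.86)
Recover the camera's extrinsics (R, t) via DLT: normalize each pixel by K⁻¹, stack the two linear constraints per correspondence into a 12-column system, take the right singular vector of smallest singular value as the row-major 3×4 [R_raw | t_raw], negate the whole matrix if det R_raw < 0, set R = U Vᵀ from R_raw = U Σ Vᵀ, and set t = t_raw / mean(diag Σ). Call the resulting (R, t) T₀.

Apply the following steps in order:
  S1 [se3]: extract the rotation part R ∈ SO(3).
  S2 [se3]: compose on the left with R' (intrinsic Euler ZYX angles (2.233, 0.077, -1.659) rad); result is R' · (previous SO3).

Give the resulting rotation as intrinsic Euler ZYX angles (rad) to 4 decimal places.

rotation (euler_zyx) = (-2.3319, -1.0042, 1.8529)

source (pnp_recover): camera pose = R=[-0.1436 0.3536 0.9243; -0.8787 -0.4753 0.0453; 0.4553 -0.8057 0.3789], t=(-0.0401, -0.4399, 6.8913)
after S1 (rot_of_se3): [-0.1436 0.3536 0.9243; -0.8787 -0.4753 0.0453; 0.4553 -0.8057 0.3789]
after S2 (compose_so3): [-0.3702 0.3574 -0.8574; -0.3887 0.7788 0.4924; 0.8437 0.5156 -0.1494]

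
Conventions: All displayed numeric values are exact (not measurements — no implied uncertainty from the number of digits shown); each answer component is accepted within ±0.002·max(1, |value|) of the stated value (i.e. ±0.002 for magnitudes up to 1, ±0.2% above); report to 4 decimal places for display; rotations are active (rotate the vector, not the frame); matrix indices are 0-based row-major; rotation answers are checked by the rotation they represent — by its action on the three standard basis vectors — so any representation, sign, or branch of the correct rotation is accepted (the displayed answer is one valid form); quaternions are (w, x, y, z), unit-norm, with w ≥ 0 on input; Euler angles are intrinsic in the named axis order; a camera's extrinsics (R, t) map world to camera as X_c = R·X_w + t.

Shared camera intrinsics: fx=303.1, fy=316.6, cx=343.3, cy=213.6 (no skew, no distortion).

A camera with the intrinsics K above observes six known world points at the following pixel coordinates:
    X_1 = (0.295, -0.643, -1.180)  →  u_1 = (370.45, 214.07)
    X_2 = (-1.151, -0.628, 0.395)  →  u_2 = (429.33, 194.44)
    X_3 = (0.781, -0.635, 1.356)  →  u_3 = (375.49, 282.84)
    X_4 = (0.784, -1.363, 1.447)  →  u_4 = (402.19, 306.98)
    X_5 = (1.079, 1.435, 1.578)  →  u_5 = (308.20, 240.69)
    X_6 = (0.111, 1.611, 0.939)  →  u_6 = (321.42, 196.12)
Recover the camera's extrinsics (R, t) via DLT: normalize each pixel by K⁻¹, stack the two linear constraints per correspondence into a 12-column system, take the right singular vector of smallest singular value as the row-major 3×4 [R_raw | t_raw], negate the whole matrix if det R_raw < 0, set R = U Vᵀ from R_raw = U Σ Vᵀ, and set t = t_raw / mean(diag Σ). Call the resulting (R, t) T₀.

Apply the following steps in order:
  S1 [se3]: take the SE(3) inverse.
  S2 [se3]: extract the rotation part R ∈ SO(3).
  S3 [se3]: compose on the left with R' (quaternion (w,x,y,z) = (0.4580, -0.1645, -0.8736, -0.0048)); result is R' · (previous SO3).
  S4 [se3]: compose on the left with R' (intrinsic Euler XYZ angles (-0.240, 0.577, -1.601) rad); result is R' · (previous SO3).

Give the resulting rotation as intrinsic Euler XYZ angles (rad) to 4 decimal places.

source (pnp_recover): camera pose = R=[-0.6639 -0.7054 0.2482; 0.7275 -0.5326 0.4325; -0.1729 0.4677 0.8668], t=(0.4404, -0.0400, 5.9054)
after S1 (invert_se3): R=[-0.6639 0.7275 -0.1729; -0.7054 -0.5326 0.4677; 0.2482 0.4325 0.8668], t=(1.3423, -2.4728, -5.2108)
after S2 (rot_of_se3): [-0.6639 0.7275 -0.1729; -0.7054 -0.5326 0.4677; 0.2482 0.4325 0.8668]
after S3 (compose_so3): [-0.0546 -0.8837 -0.4648; -0.8156 -0.2291 0.5314; -0.5760 0.4081 -0.7083]
after S4 (compose_so3): [-0.9961 0.0531 0.0705; 0.0677 0.9723 0.2239; -0.0567 0.2278 -0.9721]

rotation (euler_xyz) = (-2.9152, 0.0706, -3.0883)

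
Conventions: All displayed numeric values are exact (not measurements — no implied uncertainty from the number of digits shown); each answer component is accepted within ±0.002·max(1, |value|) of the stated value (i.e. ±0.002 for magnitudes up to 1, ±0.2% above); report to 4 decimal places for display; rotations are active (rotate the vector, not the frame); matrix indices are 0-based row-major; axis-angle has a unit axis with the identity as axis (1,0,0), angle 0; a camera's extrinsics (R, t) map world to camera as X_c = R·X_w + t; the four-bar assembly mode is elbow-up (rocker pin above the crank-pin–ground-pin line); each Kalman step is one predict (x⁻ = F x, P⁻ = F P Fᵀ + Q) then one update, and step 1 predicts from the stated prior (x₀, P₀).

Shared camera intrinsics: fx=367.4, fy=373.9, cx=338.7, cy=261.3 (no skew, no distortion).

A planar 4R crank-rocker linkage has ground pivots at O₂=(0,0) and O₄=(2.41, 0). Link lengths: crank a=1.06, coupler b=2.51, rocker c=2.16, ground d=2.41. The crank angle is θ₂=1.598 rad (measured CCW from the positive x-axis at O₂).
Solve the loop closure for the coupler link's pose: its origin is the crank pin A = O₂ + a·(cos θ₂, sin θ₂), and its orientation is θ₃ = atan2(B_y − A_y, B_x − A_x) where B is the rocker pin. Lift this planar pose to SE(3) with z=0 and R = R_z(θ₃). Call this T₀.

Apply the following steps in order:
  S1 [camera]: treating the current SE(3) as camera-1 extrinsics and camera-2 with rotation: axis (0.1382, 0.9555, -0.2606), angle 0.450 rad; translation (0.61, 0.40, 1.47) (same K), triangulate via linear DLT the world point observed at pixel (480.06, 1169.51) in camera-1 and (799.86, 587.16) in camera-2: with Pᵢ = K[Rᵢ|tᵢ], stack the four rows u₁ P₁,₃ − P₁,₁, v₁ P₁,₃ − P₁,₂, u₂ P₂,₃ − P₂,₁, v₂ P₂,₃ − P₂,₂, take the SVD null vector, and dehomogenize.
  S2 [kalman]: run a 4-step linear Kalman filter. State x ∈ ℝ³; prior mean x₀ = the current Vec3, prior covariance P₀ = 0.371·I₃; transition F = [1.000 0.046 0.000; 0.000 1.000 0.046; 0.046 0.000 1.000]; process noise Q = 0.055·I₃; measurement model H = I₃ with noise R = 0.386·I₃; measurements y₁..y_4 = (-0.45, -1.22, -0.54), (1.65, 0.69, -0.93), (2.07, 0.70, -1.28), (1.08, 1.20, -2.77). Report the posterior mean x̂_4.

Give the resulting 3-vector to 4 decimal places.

source (fourbar_fk): coupler pose = R=[0.9002 -0.4354 0.0000; 0.4354 0.9002 0.0000; 0.0000 0.0000 1.0000], t=(-0.0288, 1.0596, 0.0000)
after S1 (triangulate): (1.4464, 1.7398, 1.3403)
after S2 (kf_track): (1.2387, 0.6797, -1.2014)

result = (1.2387, 0.6797, -1.2014)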